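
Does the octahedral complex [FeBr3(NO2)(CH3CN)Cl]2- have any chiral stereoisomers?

The six octahedral sites form three mutually perpendicular trans pairs.
Systematic placement gives 4 geometric isomers: Br mer (3 arrangements); Br fac (chiral).
One of these lacks any improper symmetry element and so occurs as an enantiomeric pair, giving 4 + 1 = 5 stereoisomers in total.

yes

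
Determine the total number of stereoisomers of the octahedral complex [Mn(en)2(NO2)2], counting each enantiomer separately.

3

The six octahedral sites form three mutually perpendicular trans pairs.
Each en is bidentate and must span two cis positions.
There are 2 geometric isomers: NO2 trans; NO2 cis (chiral).
One of these lacks any improper symmetry element and so occurs as an enantiomeric pair, giving 2 + 1 = 3 stereoisomers in total.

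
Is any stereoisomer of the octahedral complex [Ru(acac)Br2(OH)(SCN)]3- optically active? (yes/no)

In an octahedral complex each vertex has one trans partner and four cis neighbours.
Each acac is bidentate and must span two cis positions.
Systematic placement gives 4 geometric isomers: Br trans; Br cis (3 arrangements, 2 chiral).
Of these, 2 lack any improper symmetry element and so occur as enantiomeric pairs, giving 4 + 2 = 6 stereoisomers in total.

yes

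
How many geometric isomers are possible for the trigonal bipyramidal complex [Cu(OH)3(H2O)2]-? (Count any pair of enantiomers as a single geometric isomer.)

In a trigonal bipyramid the two axial positions differ from the three equatorial ones.
Working through the distinct placements yields 3 geometric isomers: H2O both axial; H2O one axial, one equatorial; H2O both equatorial.

3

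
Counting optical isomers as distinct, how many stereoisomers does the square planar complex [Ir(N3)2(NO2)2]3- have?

2

In a square planar complex each vertex has one trans partner and two cis neighbours.
Systematic placement gives 2 geometric isomers: N3 cis; N3 trans.
Each arrangement has an internal mirror plane or centre of symmetry, so none is chiral.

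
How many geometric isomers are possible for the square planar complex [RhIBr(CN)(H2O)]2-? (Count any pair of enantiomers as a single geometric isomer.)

3

In a square planar complex each vertex has one trans partner and two cis neighbours.
Systematic placement gives 3 geometric isomers: (Br/H2O trans, CN/I trans); (Br/I trans, CN/H2O trans); (Br/CN trans, H2O/I trans).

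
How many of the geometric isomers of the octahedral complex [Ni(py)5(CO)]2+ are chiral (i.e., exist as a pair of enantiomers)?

An octahedron has six vertices in three trans pairs; every non-trans pair is cis.
Only one geometric arrangement is possible.

0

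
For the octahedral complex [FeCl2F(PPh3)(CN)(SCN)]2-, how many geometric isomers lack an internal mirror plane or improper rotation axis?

The six octahedral sites form three mutually perpendicular trans pairs.
Exhaustive case analysis gives 9 geometric isomers.
Of these, 6 lack any improper symmetry element and so occur as enantiomeric pairs, giving 9 + 6 = 15 stereoisomers in total.

6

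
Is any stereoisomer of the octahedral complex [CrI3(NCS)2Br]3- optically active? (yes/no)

no

An octahedron has six vertices in three trans pairs; every non-trans pair is cis.
The distinct arrangements are (3 in all): I mer, NCS trans; I fac, NCS cis; I mer, NCS cis.
Each arrangement has an internal mirror plane or centre of symmetry, so none is chiral.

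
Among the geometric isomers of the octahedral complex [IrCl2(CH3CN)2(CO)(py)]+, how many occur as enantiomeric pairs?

2

The six octahedral sites form three mutually perpendicular trans pairs.
Systematic placement gives 6 geometric isomers: Cl cis, CH3CN trans; Cl trans, CH3CN trans; Cl cis, CH3CN cis (3 arrangements, 2 chiral); Cl trans, CH3CN cis.
Of these, 2 lack any improper symmetry element and so occur as enantiomeric pairs, giving 6 + 2 = 8 stereoisomers in total.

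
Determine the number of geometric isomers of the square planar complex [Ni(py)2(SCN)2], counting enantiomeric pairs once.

2

In a square planar complex each vertex has one trans partner and two cis neighbours.
There are 2 geometric isomers: py cis; py trans.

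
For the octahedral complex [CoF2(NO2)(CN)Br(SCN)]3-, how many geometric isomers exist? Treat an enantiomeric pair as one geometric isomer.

Systematic enumeration (placing each ligand type in turn and discarding arrangements equivalent by rotation or reflection) gives 9 geometric isomers.

9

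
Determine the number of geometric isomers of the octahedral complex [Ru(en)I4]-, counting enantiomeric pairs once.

1

An octahedron has six vertices in three trans pairs; every non-trans pair is cis.
Each en is bidentate and must span two cis positions.
Only one geometric arrangement is possible.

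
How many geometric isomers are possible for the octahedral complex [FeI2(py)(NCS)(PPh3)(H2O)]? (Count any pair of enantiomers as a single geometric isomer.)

9

The six octahedral sites form three mutually perpendicular trans pairs.
Systematic enumeration (placing each ligand type in turn and discarding arrangements equivalent by rotation or reflection) gives 9 geometric isomers.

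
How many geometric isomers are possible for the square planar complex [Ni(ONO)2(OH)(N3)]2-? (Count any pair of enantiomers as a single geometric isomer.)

In a square planar complex each vertex has one trans partner and two cis neighbours.
Systematic placement gives 2 geometric isomers: ONO cis; ONO trans.

2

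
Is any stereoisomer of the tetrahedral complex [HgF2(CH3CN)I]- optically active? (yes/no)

no

All four vertices of a tetrahedron are equivalent and mutually adjacent, so cis/trans isomerism cannot arise.
Only one geometric arrangement is possible.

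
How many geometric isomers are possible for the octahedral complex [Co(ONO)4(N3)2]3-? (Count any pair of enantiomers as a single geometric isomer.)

2

In an octahedral complex each vertex has one trans partner and four cis neighbours.
The distinct arrangements are (2 in all): N3 trans; N3 cis.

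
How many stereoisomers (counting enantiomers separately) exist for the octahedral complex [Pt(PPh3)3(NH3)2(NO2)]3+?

3

Working through the distinct placements yields 3 geometric isomers: PPh3 mer, NH3 trans; PPh3 mer, NH3 cis; PPh3 fac, NH3 cis.
Each arrangement has an internal mirror plane or centre of symmetry, so none is chiral.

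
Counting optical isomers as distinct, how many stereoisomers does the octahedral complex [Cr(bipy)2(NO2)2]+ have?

Each bipy is bidentate and must span two cis positions.
Working through the distinct placements yields 2 geometric isomers: NO2 trans; NO2 cis (chiral).
One of these lacks any improper symmetry element and so occurs as an enantiomeric pair, giving 2 + 1 = 3 stereoisomers in total.

3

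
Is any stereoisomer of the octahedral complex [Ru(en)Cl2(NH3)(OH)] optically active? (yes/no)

The six octahedral sites form three mutually perpendicular trans pairs.
Each en is bidentate and must span two cis positions.
The distinct arrangements are (4 in all): Cl trans; Cl cis (3 arrangements, 2 chiral).
Of these, 2 lack any improper symmetry element and so occur as enantiomeric pairs, giving 4 + 2 = 6 stereoisomers in total.

yes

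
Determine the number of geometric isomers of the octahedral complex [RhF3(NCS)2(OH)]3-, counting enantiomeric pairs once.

An octahedron has six vertices in three trans pairs; every non-trans pair is cis.
Systematic placement gives 3 geometric isomers: F mer, NCS cis; F mer, NCS trans; F fac, NCS cis.

3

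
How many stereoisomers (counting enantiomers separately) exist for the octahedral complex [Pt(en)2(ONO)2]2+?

3

Each en is bidentate and must span two cis positions.
Systematic placement gives 2 geometric isomers: ONO trans; ONO cis (chiral).
One of these lacks any improper symmetry element and so occurs as an enantiomeric pair, giving 2 + 1 = 3 stereoisomers in total.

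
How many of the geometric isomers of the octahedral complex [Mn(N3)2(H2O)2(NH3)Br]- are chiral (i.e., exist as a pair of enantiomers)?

The distinct arrangements are (6 in all): N3 cis, H2O cis (3 arrangements, 2 chiral); N3 trans, H2O cis; N3 cis, H2O trans; N3 trans, H2O trans.
Of these, 2 lack any improper symmetry element and so occur as enantiomeric pairs, giving 6 + 2 = 8 stereoisomers in total.

2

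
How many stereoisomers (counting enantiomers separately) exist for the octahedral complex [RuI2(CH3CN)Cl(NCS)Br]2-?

The six octahedral sites form three mutually perpendicular trans pairs.
Systematic enumeration (placing each ligand type in turn and discarding arrangements equivalent by rotation or reflection) gives 9 geometric isomers.
Of these, 6 lack any improper symmetry element and so occur as enantiomeric pairs, giving 9 + 6 = 15 stereoisomers in total.

15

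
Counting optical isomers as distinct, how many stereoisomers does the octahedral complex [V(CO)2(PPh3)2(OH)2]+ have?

In an octahedral complex each vertex has one trans partner and four cis neighbours.
The distinct arrangements are (5 in all): CO trans, PPh3 trans, OH trans; CO trans, PPh3 cis, OH cis; CO cis, PPh3 trans, OH cis; CO cis, PPh3 cis, OH cis (chiral); CO cis, PPh3 cis, OH trans.
One of these lacks any improper symmetry element and so occurs as an enantiomeric pair, giving 5 + 1 = 6 stereoisomers in total.

6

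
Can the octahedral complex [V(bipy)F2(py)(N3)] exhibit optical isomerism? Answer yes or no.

In an octahedral complex each vertex has one trans partner and four cis neighbours.
Each bipy is bidentate and must span two cis positions.
Systematic placement gives 4 geometric isomers: F trans; F cis (3 arrangements, 2 chiral).
Of these, 2 lack any improper symmetry element and so occur as enantiomeric pairs, giving 4 + 2 = 6 stereoisomers in total.

yes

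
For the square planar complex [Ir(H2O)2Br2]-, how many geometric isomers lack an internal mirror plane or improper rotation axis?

In a square planar complex each vertex has one trans partner and two cis neighbours.
There are 2 geometric isomers: H2O cis; H2O trans.
Each arrangement has an internal mirror plane or centre of symmetry, so none is chiral.

0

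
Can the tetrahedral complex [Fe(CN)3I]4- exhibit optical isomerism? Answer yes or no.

no

All four vertices of a tetrahedron are equivalent and mutually adjacent, so cis/trans isomerism cannot arise.
Only one geometric arrangement is possible.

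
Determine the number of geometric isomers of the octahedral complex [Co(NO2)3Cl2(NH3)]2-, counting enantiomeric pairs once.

The six octahedral sites form three mutually perpendicular trans pairs.
Working through the distinct placements yields 3 geometric isomers: NO2 mer, Cl trans; NO2 mer, Cl cis; NO2 fac, Cl cis.

3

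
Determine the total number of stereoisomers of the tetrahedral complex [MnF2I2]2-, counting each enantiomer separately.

1

In a tetrahedral complex all four positions are equivalent and every pair of ligands is adjacent — there is no cis/trans distinction.
Only one geometric arrangement is possible.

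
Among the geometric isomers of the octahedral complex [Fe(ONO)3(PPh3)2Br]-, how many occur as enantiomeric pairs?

The six octahedral sites form three mutually perpendicular trans pairs.
There are 3 geometric isomers: ONO mer, PPh3 trans; ONO fac, PPh3 cis; ONO mer, PPh3 cis.
Each arrangement has an internal mirror plane or centre of symmetry, so none is chiral.

0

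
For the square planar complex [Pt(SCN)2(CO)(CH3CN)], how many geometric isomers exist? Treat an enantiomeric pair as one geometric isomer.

Systematic placement gives 2 geometric isomers: SCN cis; SCN trans.

2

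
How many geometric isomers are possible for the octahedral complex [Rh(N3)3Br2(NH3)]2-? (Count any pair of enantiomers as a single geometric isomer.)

3

In an octahedral complex each vertex has one trans partner and four cis neighbours.
Working through the distinct placements yields 3 geometric isomers: N3 mer, Br trans; N3 fac, Br cis; N3 mer, Br cis.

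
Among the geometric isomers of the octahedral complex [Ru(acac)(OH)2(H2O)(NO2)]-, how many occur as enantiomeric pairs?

In an octahedral complex each vertex has one trans partner and four cis neighbours.
Each acac is bidentate and must span two cis positions.
Systematic placement gives 4 geometric isomers: OH cis (3 arrangements, 2 chiral); OH trans.
Of these, 2 lack any improper symmetry element and so occur as enantiomeric pairs, giving 4 + 2 = 6 stereoisomers in total.

2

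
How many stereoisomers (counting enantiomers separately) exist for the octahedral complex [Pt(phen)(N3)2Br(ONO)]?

An octahedron has six vertices in three trans pairs; every non-trans pair is cis.
Each phen is bidentate and must span two cis positions.
Working through the distinct placements yields 4 geometric isomers: N3 cis (3 arrangements, 2 chiral); N3 trans.
Of these, 2 lack any improper symmetry element and so occur as enantiomeric pairs, giving 4 + 2 = 6 stereoisomers in total.

6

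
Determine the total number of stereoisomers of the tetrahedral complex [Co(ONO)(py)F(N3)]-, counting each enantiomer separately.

All four vertices of a tetrahedron are equivalent and mutually adjacent, so cis/trans isomerism cannot arise.
Only one geometric arrangement is possible; it has no improper symmetry element, so it exists as a pair of enantiomers (2 stereoisomers).

2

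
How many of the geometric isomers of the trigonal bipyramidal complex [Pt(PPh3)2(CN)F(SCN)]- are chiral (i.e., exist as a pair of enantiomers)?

3

A trigonal bipyramid has two axial and three equatorial sites, which are chemically inequivalent.
Systematic enumeration (placing each ligand type in turn and discarding arrangements equivalent by rotation or reflection) gives 7 geometric isomers.
Of these, 3 lack any improper symmetry element and so occur as enantiomeric pairs, giving 7 + 3 = 10 stereoisomers in total.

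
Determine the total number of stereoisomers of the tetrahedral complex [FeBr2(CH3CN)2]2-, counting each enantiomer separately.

Only one geometric arrangement is possible.

1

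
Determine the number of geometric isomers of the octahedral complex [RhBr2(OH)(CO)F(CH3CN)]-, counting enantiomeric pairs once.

An octahedron has six vertices in three trans pairs; every non-trans pair is cis.
Exhaustive case analysis gives 9 geometric isomers.

9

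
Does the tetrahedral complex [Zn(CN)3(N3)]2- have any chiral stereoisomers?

no

Only one geometric arrangement is possible.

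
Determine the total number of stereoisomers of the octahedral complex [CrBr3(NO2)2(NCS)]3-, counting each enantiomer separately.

The six octahedral sites form three mutually perpendicular trans pairs.
The distinct arrangements are (3 in all): Br mer, NO2 trans; Br mer, NO2 cis; Br fac, NO2 cis.
Each arrangement has an internal mirror plane or centre of symmetry, so none is chiral.

3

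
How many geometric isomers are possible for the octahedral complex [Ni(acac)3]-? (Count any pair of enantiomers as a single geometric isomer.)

Each acac is bidentate and must span two cis positions.
Only one geometric arrangement is possible; it has no improper symmetry element, so it exists as a pair of enantiomers (2 stereoisomers).

1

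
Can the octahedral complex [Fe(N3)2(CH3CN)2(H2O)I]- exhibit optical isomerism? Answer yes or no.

yes

The six octahedral sites form three mutually perpendicular trans pairs.
Working through the distinct placements yields 6 geometric isomers: N3 trans, CH3CN trans; N3 cis, CH3CN trans; N3 trans, CH3CN cis; N3 cis, CH3CN cis (3 arrangements, 2 chiral).
Of these, 2 lack any improper symmetry element and so occur as enantiomeric pairs, giving 6 + 2 = 8 stereoisomers in total.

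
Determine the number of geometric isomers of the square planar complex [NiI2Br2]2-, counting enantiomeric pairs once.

2

Systematic placement gives 2 geometric isomers: I cis; I trans.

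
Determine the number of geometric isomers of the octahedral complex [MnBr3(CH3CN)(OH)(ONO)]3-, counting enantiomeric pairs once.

The distinct arrangements are (4 in all): Br mer (3 arrangements); Br fac (chiral).

4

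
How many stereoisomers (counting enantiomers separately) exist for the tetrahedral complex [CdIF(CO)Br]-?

Only one geometric arrangement is possible; it has no improper symmetry element, so it exists as a pair of enantiomers (2 stereoisomers).

2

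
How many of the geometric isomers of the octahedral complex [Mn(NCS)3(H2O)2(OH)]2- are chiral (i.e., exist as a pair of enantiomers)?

The six octahedral sites form three mutually perpendicular trans pairs.
Systematic placement gives 3 geometric isomers: NCS mer, H2O trans; NCS fac, H2O cis; NCS mer, H2O cis.
Each arrangement has an internal mirror plane or centre of symmetry, so none is chiral.

0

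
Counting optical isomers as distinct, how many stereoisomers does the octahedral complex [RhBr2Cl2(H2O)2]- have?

The six octahedral sites form three mutually perpendicular trans pairs.
Working through the distinct placements yields 5 geometric isomers: Br trans, Cl trans, H2O trans; Br trans, Cl cis, H2O cis; Br cis, Cl cis, H2O trans; Br cis, Cl cis, H2O cis (chiral); Br cis, Cl trans, H2O cis.
One of these lacks any improper symmetry element and so occurs as an enantiomeric pair, giving 5 + 1 = 6 stereoisomers in total.

6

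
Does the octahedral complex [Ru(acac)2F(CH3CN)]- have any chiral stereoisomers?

yes

Each acac is bidentate and must span two cis positions.
Systematic placement gives 2 geometric isomers: F and CH3CN mutually trans; F and CH3CN mutually cis (chiral).
One of these lacks any improper symmetry element and so occurs as an enantiomeric pair, giving 2 + 1 = 3 stereoisomers in total.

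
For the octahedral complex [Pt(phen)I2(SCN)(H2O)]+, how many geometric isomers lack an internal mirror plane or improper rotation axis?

In an octahedral complex each vertex has one trans partner and four cis neighbours.
Each phen is bidentate and must span two cis positions.
The distinct arrangements are (4 in all): I cis (3 arrangements, 2 chiral); I trans.
Of these, 2 lack any improper symmetry element and so occur as enantiomeric pairs, giving 4 + 2 = 6 stereoisomers in total.

2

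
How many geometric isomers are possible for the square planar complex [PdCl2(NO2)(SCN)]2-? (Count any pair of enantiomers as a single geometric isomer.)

In a square planar complex each vertex has one trans partner and two cis neighbours.
There are 2 geometric isomers: Cl cis; Cl trans.

2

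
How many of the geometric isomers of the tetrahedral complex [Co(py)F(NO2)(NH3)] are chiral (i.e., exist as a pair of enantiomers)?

1

In a tetrahedral complex all four positions are equivalent and every pair of ligands is adjacent — there is no cis/trans distinction.
Only one geometric arrangement is possible; it has no improper symmetry element, so it exists as a pair of enantiomers (2 stereoisomers).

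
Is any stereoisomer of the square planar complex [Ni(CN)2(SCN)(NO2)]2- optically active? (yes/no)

Systematic placement gives 2 geometric isomers: CN cis; CN trans.
Each arrangement has an internal mirror plane or centre of symmetry, so none is chiral.

no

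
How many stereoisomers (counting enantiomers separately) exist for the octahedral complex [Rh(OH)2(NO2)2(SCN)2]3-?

In an octahedral complex each vertex has one trans partner and four cis neighbours.
Systematic placement gives 5 geometric isomers: OH trans, NO2 trans, SCN trans; OH cis, NO2 trans, SCN cis; OH cis, NO2 cis, SCN trans; OH cis, NO2 cis, SCN cis (chiral); OH trans, NO2 cis, SCN cis.
One of these lacks any improper symmetry element and so occurs as an enantiomeric pair, giving 5 + 1 = 6 stereoisomers in total.

6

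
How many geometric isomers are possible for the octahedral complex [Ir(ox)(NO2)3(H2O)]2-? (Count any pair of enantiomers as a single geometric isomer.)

2

In an octahedral complex each vertex has one trans partner and four cis neighbours.
Each ox is bidentate and must span two cis positions.
Working through the distinct placements yields 2 geometric isomers: NO2 fac; NO2 mer.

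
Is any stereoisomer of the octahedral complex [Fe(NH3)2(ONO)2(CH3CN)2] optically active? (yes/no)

An octahedron has six vertices in three trans pairs; every non-trans pair is cis.
There are 5 geometric isomers: NH3 trans, ONO trans, CH3CN trans; NH3 cis, ONO cis, CH3CN trans; NH3 cis, ONO trans, CH3CN cis; NH3 cis, ONO cis, CH3CN cis (chiral); NH3 trans, ONO cis, CH3CN cis.
One of these lacks any improper symmetry element and so occurs as an enantiomeric pair, giving 5 + 1 = 6 stereoisomers in total.

yes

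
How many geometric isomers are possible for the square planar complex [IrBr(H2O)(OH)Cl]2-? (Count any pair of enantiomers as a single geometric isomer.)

3

In a square planar complex each vertex has one trans partner and two cis neighbours.
The distinct arrangements are (3 in all): (Br/H2O trans, Cl/OH trans); (Br/OH trans, Cl/H2O trans); (Br/Cl trans, H2O/OH trans).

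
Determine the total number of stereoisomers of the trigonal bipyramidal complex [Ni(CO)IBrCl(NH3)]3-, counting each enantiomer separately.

In a trigonal bipyramid the two axial positions differ from the three equatorial ones.
Exhaustive case analysis gives 10 geometric isomers.
Of these, 10 lack any improper symmetry element and so occur as enantiomeric pairs, giving 10 + 10 = 20 stereoisomers in total.

20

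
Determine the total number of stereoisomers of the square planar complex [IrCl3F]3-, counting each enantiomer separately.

A square has two trans pairs of vertices; adjacent vertices are cis.
Only one geometric arrangement is possible.

1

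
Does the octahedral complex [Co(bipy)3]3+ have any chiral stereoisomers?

In an octahedral complex each vertex has one trans partner and four cis neighbours.
Each bipy is bidentate and must span two cis positions.
Only one geometric arrangement is possible; it has no improper symmetry element, so it exists as a pair of enantiomers (2 stereoisomers).

yes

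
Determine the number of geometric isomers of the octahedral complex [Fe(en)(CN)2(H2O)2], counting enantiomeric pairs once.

Each en is bidentate and must span two cis positions.
Systematic placement gives 3 geometric isomers: CN trans, H2O cis; CN cis, H2O cis (chiral); CN cis, H2O trans.

3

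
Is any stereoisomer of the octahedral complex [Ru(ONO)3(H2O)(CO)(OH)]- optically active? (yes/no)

yes

The six octahedral sites form three mutually perpendicular trans pairs.
The distinct arrangements are (4 in all): ONO mer (3 arrangements); ONO fac (chiral).
One of these lacks any improper symmetry element and so occurs as an enantiomeric pair, giving 4 + 1 = 5 stereoisomers in total.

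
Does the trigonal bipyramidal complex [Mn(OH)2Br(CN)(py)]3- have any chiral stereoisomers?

In a trigonal bipyramid the two axial positions differ from the three equatorial ones.
Placing the ligands in turn and identifying arrangements related by rotation or reflection leaves 7 distinct geometric isomers.
Of these, 3 lack any improper symmetry element and so occur as enantiomeric pairs, giving 7 + 3 = 10 stereoisomers in total.

yes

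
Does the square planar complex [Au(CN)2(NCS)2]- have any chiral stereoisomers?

A square has two trans pairs of vertices; adjacent vertices are cis.
Systematic placement gives 2 geometric isomers: CN cis; CN trans.
Each arrangement has an internal mirror plane or centre of symmetry, so none is chiral.

no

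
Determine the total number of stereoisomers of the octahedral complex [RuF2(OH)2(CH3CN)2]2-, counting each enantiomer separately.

6

The six octahedral sites form three mutually perpendicular trans pairs.
Systematic placement gives 5 geometric isomers: F trans, OH trans, CH3CN trans; F cis, OH cis, CH3CN trans; F cis, OH trans, CH3CN cis; F cis, OH cis, CH3CN cis (chiral); F trans, OH cis, CH3CN cis.
One of these lacks any improper symmetry element and so occurs as an enantiomeric pair, giving 5 + 1 = 6 stereoisomers in total.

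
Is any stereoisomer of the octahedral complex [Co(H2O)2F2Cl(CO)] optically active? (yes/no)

In an octahedral complex each vertex has one trans partner and four cis neighbours.
There are 6 geometric isomers: H2O trans, F trans; H2O cis, F cis (3 arrangements, 2 chiral); H2O trans, F cis; H2O cis, F trans.
Of these, 2 lack any improper symmetry element and so occur as enantiomeric pairs, giving 6 + 2 = 8 stereoisomers in total.

yes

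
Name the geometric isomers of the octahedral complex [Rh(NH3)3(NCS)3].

fac and mer

The distinct arrangements are (2 in all): NH3 mer; NH3 fac.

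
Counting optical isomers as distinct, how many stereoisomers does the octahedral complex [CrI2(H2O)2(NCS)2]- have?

6

The distinct arrangements are (5 in all): I trans, H2O trans, NCS trans; I cis, H2O trans, NCS cis; I cis, H2O cis, NCS trans; I cis, H2O cis, NCS cis (chiral); I trans, H2O cis, NCS cis.
One of these lacks any improper symmetry element and so occurs as an enantiomeric pair, giving 5 + 1 = 6 stereoisomers in total.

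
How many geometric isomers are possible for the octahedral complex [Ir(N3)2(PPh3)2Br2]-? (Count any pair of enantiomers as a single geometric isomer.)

An octahedron has six vertices in three trans pairs; every non-trans pair is cis.
The distinct arrangements are (5 in all): N3 trans, PPh3 trans, Br trans; N3 cis, PPh3 cis, Br trans; N3 cis, PPh3 trans, Br cis; N3 cis, PPh3 cis, Br cis (chiral); N3 trans, PPh3 cis, Br cis.

5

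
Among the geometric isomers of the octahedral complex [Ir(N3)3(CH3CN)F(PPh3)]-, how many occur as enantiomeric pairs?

1

In an octahedral complex each vertex has one trans partner and four cis neighbours.
There are 4 geometric isomers: N3 mer (3 arrangements); N3 fac (chiral).
One of these lacks any improper symmetry element and so occurs as an enantiomeric pair, giving 4 + 1 = 5 stereoisomers in total.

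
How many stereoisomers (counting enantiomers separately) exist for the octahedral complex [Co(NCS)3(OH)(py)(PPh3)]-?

5

Working through the distinct placements yields 4 geometric isomers: NCS mer (3 arrangements); NCS fac (chiral).
One of these lacks any improper symmetry element and so occurs as an enantiomeric pair, giving 4 + 1 = 5 stereoisomers in total.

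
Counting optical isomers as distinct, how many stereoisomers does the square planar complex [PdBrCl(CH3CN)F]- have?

3

The distinct arrangements are (3 in all): (Br/Cl trans, CH3CN/F trans); (Br/F trans, CH3CN/Cl trans); (Br/CH3CN trans, Cl/F trans).
Each arrangement has an internal mirror plane or centre of symmetry, so none is chiral.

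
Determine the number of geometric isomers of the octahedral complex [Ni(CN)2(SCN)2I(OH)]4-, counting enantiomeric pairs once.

Systematic placement gives 6 geometric isomers: CN trans, SCN trans; CN trans, SCN cis; CN cis, SCN trans; CN cis, SCN cis (3 arrangements, 2 chiral).

6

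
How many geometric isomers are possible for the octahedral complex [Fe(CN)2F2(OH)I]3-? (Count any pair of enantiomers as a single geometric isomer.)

An octahedron has six vertices in three trans pairs; every non-trans pair is cis.
The distinct arrangements are (6 in all): CN trans, F trans; CN trans, F cis; CN cis, F cis (3 arrangements, 2 chiral); CN cis, F trans.

6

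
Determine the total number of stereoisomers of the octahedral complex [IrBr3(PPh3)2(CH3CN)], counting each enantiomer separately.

3

An octahedron has six vertices in three trans pairs; every non-trans pair is cis.
The distinct arrangements are (3 in all): Br mer, PPh3 trans; Br mer, PPh3 cis; Br fac, PPh3 cis.
Each arrangement has an internal mirror plane or centre of symmetry, so none is chiral.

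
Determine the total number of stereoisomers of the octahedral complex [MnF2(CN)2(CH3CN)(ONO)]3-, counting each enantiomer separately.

An octahedron has six vertices in three trans pairs; every non-trans pair is cis.
Systematic placement gives 6 geometric isomers: F cis, CN cis (3 arrangements, 2 chiral); F trans, CN cis; F cis, CN trans; F trans, CN trans.
Of these, 2 lack any improper symmetry element and so occur as enantiomeric pairs, giving 6 + 2 = 8 stereoisomers in total.

8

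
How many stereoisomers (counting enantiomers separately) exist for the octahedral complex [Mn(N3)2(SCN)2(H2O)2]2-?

In an octahedral complex each vertex has one trans partner and four cis neighbours.
Working through the distinct placements yields 5 geometric isomers: N3 trans, SCN trans, H2O trans; N3 cis, SCN cis, H2O trans; N3 cis, SCN trans, H2O cis; N3 cis, SCN cis, H2O cis (chiral); N3 trans, SCN cis, H2O cis.
One of these lacks any improper symmetry element and so occurs as an enantiomeric pair, giving 5 + 1 = 6 stereoisomers in total.

6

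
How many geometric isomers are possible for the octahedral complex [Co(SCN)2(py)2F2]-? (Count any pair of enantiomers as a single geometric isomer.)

5

An octahedron has six vertices in three trans pairs; every non-trans pair is cis.
Working through the distinct placements yields 5 geometric isomers: SCN trans, py trans, F trans; SCN cis, py cis, F trans; SCN cis, py trans, F cis; SCN cis, py cis, F cis (chiral); SCN trans, py cis, F cis.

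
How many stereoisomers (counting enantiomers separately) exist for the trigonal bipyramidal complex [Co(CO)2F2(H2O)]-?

6

A trigonal bipyramid has two axial and three equatorial sites, which are chemically inequivalent.
Placing the ligands in turn and identifying arrangements related by rotation or reflection leaves 5 distinct geometric isomers.
One of these lacks any improper symmetry element and so occurs as an enantiomeric pair, giving 5 + 1 = 6 stereoisomers in total.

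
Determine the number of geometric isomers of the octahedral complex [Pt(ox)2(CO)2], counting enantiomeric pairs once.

In an octahedral complex each vertex has one trans partner and four cis neighbours.
Each ox is bidentate and must span two cis positions.
There are 2 geometric isomers: CO trans; CO cis (chiral).

2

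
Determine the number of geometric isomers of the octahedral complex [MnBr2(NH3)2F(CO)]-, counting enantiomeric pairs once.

6

The six octahedral sites form three mutually perpendicular trans pairs.
There are 6 geometric isomers: Br trans, NH3 trans; Br trans, NH3 cis; Br cis, NH3 trans; Br cis, NH3 cis (3 arrangements, 2 chiral).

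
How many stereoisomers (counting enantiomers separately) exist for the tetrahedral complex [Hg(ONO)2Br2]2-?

1

In a tetrahedral complex all four positions are equivalent and every pair of ligands is adjacent — there is no cis/trans distinction.
Only one geometric arrangement is possible.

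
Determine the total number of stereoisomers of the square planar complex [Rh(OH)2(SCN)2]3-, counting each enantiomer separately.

The distinct arrangements are (2 in all): OH cis; OH trans.
Each arrangement has an internal mirror plane or centre of symmetry, so none is chiral.

2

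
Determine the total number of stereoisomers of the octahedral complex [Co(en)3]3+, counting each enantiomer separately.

The six octahedral sites form three mutually perpendicular trans pairs.
Each en is bidentate and must span two cis positions.
Only one geometric arrangement is possible; it has no improper symmetry element, so it exists as a pair of enantiomers (2 stereoisomers).

2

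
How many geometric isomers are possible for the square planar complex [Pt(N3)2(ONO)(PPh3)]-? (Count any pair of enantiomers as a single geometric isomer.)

In a square planar complex each vertex has one trans partner and two cis neighbours.
Systematic placement gives 2 geometric isomers: N3 cis; N3 trans.

2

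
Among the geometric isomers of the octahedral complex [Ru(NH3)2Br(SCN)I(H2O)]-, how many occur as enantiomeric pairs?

In an octahedral complex each vertex has one trans partner and four cis neighbours.
Exhaustive case analysis gives 9 geometric isomers.
Of these, 6 lack any improper symmetry element and so occur as enantiomeric pairs, giving 9 + 6 = 15 stereoisomers in total.

6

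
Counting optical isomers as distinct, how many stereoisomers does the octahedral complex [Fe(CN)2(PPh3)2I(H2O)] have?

8

The six octahedral sites form three mutually perpendicular trans pairs.
The distinct arrangements are (6 in all): CN trans, PPh3 trans; CN trans, PPh3 cis; CN cis, PPh3 trans; CN cis, PPh3 cis (3 arrangements, 2 chiral).
Of these, 2 lack any improper symmetry element and so occur as enantiomeric pairs, giving 6 + 2 = 8 stereoisomers in total.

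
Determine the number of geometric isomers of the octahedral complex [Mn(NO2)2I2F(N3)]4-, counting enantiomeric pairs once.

An octahedron has six vertices in three trans pairs; every non-trans pair is cis.
The distinct arrangements are (6 in all): NO2 trans, I cis; NO2 cis, I cis (3 arrangements, 2 chiral); NO2 trans, I trans; NO2 cis, I trans.

6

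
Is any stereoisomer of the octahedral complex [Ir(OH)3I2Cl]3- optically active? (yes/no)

no

Working through the distinct placements yields 3 geometric isomers: OH mer, I cis; OH mer, I trans; OH fac, I cis.
Each arrangement has an internal mirror plane or centre of symmetry, so none is chiral.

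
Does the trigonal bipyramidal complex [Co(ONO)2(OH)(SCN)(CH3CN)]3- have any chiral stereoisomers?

yes

In a trigonal bipyramid the two axial positions differ from the three equatorial ones.
Systematic enumeration (placing each ligand type in turn and discarding arrangements equivalent by rotation or reflection) gives 7 geometric isomers.
Of these, 3 lack any improper symmetry element and so occur as enantiomeric pairs, giving 7 + 3 = 10 stereoisomers in total.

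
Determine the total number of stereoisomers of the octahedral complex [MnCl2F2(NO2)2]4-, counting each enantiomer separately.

The six octahedral sites form three mutually perpendicular trans pairs.
Systematic placement gives 5 geometric isomers: Cl trans, F trans, NO2 trans; Cl trans, F cis, NO2 cis; Cl cis, F cis, NO2 trans; Cl cis, F cis, NO2 cis (chiral); Cl cis, F trans, NO2 cis.
One of these lacks any improper symmetry element and so occurs as an enantiomeric pair, giving 5 + 1 = 6 stereoisomers in total.

6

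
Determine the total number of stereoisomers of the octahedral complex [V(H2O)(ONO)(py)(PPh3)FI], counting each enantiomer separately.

Systematic enumeration (placing each ligand type in turn and discarding arrangements equivalent by rotation or reflection) gives 15 geometric isomers.
Of these, 15 lack any improper symmetry element and so occur as enantiomeric pairs, giving 15 + 15 = 30 stereoisomers in total.

30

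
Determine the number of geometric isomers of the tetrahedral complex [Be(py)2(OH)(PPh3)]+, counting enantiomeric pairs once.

1

All four vertices of a tetrahedron are equivalent and mutually adjacent, so cis/trans isomerism cannot arise.
Only one geometric arrangement is possible.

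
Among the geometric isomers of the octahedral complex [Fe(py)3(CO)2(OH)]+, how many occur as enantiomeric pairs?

In an octahedral complex each vertex has one trans partner and four cis neighbours.
Systematic placement gives 3 geometric isomers: py mer, CO trans; py mer, CO cis; py fac, CO cis.
Each arrangement has an internal mirror plane or centre of symmetry, so none is chiral.

0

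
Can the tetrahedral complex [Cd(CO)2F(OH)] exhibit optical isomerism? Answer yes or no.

no

Only one geometric arrangement is possible.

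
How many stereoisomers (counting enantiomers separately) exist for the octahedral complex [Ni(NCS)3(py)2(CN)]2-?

3

Working through the distinct placements yields 3 geometric isomers: NCS mer, py trans; NCS fac, py cis; NCS mer, py cis.
Each arrangement has an internal mirror plane or centre of symmetry, so none is chiral.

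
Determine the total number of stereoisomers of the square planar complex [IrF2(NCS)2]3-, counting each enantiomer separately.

In a square planar complex each vertex has one trans partner and two cis neighbours.
Working through the distinct placements yields 2 geometric isomers: F cis; F trans.
Each arrangement has an internal mirror plane or centre of symmetry, so none is chiral.

2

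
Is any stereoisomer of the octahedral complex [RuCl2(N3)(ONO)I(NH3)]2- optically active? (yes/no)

yes

The six octahedral sites form three mutually perpendicular trans pairs.
Placing the ligands in turn and identifying arrangements related by rotation or reflection leaves 9 distinct geometric isomers.
Of these, 6 lack any improper symmetry element and so occur as enantiomeric pairs, giving 9 + 6 = 15 stereoisomers in total.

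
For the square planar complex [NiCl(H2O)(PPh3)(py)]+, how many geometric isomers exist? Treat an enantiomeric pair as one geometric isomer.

3

Systematic placement gives 3 geometric isomers: (Cl/PPh3 trans, H2O/py trans); (Cl/py trans, H2O/PPh3 trans); (Cl/H2O trans, PPh3/py trans).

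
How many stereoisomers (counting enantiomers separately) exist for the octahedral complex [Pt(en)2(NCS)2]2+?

An octahedron has six vertices in three trans pairs; every non-trans pair is cis.
Each en is bidentate and must span two cis positions.
Systematic placement gives 2 geometric isomers: NCS trans; NCS cis (chiral).
One of these lacks any improper symmetry element and so occurs as an enantiomeric pair, giving 2 + 1 = 3 stereoisomers in total.

3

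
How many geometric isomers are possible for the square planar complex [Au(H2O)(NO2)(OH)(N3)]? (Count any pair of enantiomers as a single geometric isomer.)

3

Systematic placement gives 3 geometric isomers: (H2O/NO2 trans, N3/OH trans); (H2O/OH trans, N3/NO2 trans); (H2O/N3 trans, NO2/OH trans).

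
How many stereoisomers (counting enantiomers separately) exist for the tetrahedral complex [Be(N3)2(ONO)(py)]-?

1

In a tetrahedral complex all four positions are equivalent and every pair of ligands is adjacent — there is no cis/trans distinction.
Only one geometric arrangement is possible.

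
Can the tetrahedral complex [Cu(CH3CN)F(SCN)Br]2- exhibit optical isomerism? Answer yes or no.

Only one geometric arrangement is possible; it has no improper symmetry element, so it exists as a pair of enantiomers (2 stereoisomers).

yes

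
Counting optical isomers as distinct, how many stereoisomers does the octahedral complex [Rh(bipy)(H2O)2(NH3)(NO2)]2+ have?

An octahedron has six vertices in three trans pairs; every non-trans pair is cis.
Each bipy is bidentate and must span two cis positions.
Systematic placement gives 4 geometric isomers: H2O trans; H2O cis (3 arrangements, 2 chiral).
Of these, 2 lack any improper symmetry element and so occur as enantiomeric pairs, giving 4 + 2 = 6 stereoisomers in total.

6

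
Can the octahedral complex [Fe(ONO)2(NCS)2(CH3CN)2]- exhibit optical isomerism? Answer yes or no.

yes

The six octahedral sites form three mutually perpendicular trans pairs.
The distinct arrangements are (5 in all): ONO trans, NCS trans, CH3CN trans; ONO cis, NCS cis, CH3CN trans; ONO trans, NCS cis, CH3CN cis; ONO cis, NCS cis, CH3CN cis (chiral); ONO cis, NCS trans, CH3CN cis.
One of these lacks any improper symmetry element and so occurs as an enantiomeric pair, giving 5 + 1 = 6 stereoisomers in total.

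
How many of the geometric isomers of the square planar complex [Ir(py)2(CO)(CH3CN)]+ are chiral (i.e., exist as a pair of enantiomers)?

0

A square has two trans pairs of vertices; adjacent vertices are cis.
The distinct arrangements are (2 in all): py cis; py trans.
Each arrangement has an internal mirror plane or centre of symmetry, so none is chiral.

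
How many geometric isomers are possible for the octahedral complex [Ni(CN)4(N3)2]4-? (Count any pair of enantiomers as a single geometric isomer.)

The six octahedral sites form three mutually perpendicular trans pairs.
The distinct arrangements are (2 in all): N3 trans; N3 cis.

2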